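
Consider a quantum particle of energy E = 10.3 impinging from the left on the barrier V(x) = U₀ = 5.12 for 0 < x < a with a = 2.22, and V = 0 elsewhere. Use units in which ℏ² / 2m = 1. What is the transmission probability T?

T = 0.902

E > U₀: inside the barrier k₂ = √(2m(E − U₀))/ℏ = 2.276, k₂a = 5.053.
Matching at both interfaces gives T⁻¹ = 1 + U₀² sin²(k₂a) / [4E(E − U₀)] = 1.109, hence T = 0.902.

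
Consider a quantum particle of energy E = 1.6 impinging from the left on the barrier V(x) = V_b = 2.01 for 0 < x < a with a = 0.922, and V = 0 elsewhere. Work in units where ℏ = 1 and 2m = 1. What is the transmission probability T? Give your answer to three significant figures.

T = 0.624

E < V_b: inside the barrier ψ ∝ e^{±κx} with κ = √(2m(V_b − E))/ℏ = 0.6403.
κa = 0.5904, sinh(κa) = 0.6253.
The exact tunnelling result is T⁻¹ = 1 + V_b² sinh²(κa) / [4E(V_b − E)] = 1.602, so T = 0.624.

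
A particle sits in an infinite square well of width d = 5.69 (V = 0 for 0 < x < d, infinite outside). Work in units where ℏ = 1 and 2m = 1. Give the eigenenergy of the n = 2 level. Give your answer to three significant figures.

E = 1.22

The infinite-well eigenfunctions ψ_n = √(2/d) sin(nπx/d) vanish at both walls, giving E_n = n²π²ℏ²/(2md²).
E_2 = 2² × π² / (2 × 0.5 × 5.69²) = 1.219.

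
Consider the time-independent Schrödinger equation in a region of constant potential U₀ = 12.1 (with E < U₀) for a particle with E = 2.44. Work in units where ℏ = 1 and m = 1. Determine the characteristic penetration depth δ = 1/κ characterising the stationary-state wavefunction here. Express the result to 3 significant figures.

Since E < U₀ the TISE in this region is ψ'' = κ²ψ with κ = √(2m(U₀ − E))/ℏ.
κ = √(2 × 1 × 9.66) = 4.395. The penetration depth is δ = 1/κ = 0.228.

δ = 0.228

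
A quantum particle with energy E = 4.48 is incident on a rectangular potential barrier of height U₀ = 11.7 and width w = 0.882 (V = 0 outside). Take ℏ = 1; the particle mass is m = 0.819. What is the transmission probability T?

Since E < U₀ the interior solution is evanescent with decay constant κ = √(2m(U₀ − E))/ℏ = 3.439.
κw = 3.033, sinh(κw) = 10.36.
Matching ψ, ψ′ at both faces gives T = [1 + U₀² sinh²(κw) / (4E(U₀ − E))]⁻¹ = 1/114.5 = 0.00873.

T = 0.00873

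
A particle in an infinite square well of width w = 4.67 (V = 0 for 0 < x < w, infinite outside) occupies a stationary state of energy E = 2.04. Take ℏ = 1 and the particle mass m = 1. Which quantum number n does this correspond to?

From E_n = n²π²ℏ²/(2mw²) invert to n = √(2mw²E)/(πℏ).
n = (4.67/π) × √(2 × 1 × 2.04) = 3.003 → n = 3.

n = 3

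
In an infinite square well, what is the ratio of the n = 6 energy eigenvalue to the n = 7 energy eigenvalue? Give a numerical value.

Since E_n ∝ n², the ratio is (6/7)² = 0.734694.

0.734694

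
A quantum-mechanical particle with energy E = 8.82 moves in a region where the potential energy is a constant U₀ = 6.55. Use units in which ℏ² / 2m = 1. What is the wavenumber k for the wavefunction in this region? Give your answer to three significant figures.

k = 1.51

With E > U₀ the solution is oscillatory, ψ ∝ e^{±ikx} with k = √(2m(E − U₀))/ℏ.
k = √(2 × 0.5 × 2.27) = 1.507.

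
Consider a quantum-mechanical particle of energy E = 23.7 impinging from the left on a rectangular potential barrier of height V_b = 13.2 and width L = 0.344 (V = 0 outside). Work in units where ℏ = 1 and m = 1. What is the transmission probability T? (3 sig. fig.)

Above the barrier the interior wavenumber is k₂ = √(2m(E − V_b))/ℏ = 4.583, giving phase k₂L = 1.576.
Matching at both interfaces gives T⁻¹ = 1 + V_b² sin²(k₂L) / [4E(E − V_b)] = 1.175, hence T = 0.851.

T = 0.851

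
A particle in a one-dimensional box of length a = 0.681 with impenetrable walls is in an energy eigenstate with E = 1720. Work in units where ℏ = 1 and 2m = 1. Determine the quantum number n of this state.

From E_n = n²π²ℏ²/(2ma²) invert to n = √(2ma²E)/(πℏ).
n = (0.681/π) × √(2 × 0.5 × 1720) = 8.990 → n = 9.

n = 9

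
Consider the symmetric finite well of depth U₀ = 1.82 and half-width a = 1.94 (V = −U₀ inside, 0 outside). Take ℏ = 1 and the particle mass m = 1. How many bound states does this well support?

N = 3

The dimensionless depth is z₀ = a√(2mU₀)/ℏ = 1.94 × √(3.640) = 3.701.
A new bound state (alternating even/odd) appears each time z₀ passes a multiple of π/2, so N = ⌊2z₀/π⌋ + 1 = ⌊2.356⌋ + 1 = 3.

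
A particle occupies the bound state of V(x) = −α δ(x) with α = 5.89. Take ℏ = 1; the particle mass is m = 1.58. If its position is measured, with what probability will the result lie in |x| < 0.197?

P = 0.974

The normalised bound state is ψ = √κ e^{−κ|x|} with κ = mα/ℏ² = 9.306.
P(|x| < d) = ∫_{−d}^{d} κ e^{−2κ|x|} dx = 1 − e^{−2κd} = 1 − e^{−3.667} = 0.9744.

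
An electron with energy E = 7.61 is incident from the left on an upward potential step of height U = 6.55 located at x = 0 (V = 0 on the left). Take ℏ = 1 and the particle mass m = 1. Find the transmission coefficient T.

The wavenumbers are k₁ = √(2mE)/ℏ = 3.901 on the left and k₂ = √(2m(E − U))/ℏ = 1.456 on the right.
Continuity of ψ and ψ′ at the step yields the reflection amplitude r = (k₁ − k₂)/(k₁ + k₂) = 0.4564; thus R = |r|² = 0.2083, T = 0.7917.

T = 0.792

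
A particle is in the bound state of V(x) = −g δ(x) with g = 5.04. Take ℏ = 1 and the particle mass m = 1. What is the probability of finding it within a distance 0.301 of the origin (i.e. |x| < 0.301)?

P = 0.952

The normalised bound state is ψ = √κ e^{−κ|x|} with κ = mg/ℏ² = 5.040.
P(|x| < d) = ∫_{−d}^{d} κ e^{−2κ|x|} dx = 1 − e^{−2κd} = 1 − e^{−3.034} = 0.9519.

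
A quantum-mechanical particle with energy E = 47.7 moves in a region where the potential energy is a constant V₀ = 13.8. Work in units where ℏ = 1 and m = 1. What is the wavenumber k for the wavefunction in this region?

With E > V₀ the solution is oscillatory, ψ ∝ e^{±ikx} with k = √(2m(E − V₀))/ℏ.
k = √(2 × 1 × 33.9) = 8.234.

k = 8.23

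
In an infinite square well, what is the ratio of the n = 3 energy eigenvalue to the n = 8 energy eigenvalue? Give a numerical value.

E_n = n²π²ℏ²/(2mL²) so the ratio is n₂²/n₁² = 9/64 = 0.140625.

0.140625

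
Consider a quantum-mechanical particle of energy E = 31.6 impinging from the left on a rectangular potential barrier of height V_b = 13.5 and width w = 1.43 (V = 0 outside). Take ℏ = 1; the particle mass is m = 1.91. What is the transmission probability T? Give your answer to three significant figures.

T = 0.970

Above the barrier the interior wavenumber is k₂ = √(2m(E − V_b))/ℏ = 8.315, giving phase k₂w = 11.89.
T = [1 + V_b² sin²(k₂w) / (4E(E − V_b))]⁻¹ = 1/1.031 = 0.970.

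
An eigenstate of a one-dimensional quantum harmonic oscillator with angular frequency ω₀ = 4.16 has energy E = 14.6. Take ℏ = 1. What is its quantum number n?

n = 3

Invert E_n = (n + ½)ℏω₀: n = E/ℏω₀ − ½ = 3.010, so n = 3.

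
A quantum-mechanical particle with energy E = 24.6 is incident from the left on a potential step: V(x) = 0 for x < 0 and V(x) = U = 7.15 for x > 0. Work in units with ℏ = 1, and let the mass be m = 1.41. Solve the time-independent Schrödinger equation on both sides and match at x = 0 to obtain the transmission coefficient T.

T = 0.993

The wavenumbers are k₁ = √(2mE)/ℏ = 8.329 on the left and k₂ = √(2m(E − U))/ℏ = 7.015 on the right.
Continuity of ψ and ψ′ at the step yields the reflection amplitude r = (k₁ − k₂)/(k₁ + k₂) = 0.08564; thus R = |r|² = 0.007334, T = 0.9927.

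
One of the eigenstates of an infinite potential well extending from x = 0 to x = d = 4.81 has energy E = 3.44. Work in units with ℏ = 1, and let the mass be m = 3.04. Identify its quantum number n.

From E_n = n²π²ℏ²/(2md²) invert to n = √(2md²E)/(πℏ).
n = (4.81/π) × √(2 × 3.04 × 3.44) = 7.002 → n = 7.

n = 7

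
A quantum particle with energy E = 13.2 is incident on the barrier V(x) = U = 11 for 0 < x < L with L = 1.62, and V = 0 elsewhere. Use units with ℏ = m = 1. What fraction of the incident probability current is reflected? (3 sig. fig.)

E > U: inside the barrier k₂ = √(2m(E − U))/ℏ = 2.098, k₂L = 3.398.
Matching at both interfaces gives T⁻¹ = 1 + U² sin²(k₂L) / [4E(E − U)] = 1.067, hence T = 0.937.
R = 1 − T = 0.0629.

R = 0.0629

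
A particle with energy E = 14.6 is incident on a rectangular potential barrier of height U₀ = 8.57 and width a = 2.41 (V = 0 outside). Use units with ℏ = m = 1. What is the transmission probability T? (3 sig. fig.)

T = 0.864

E > U₀: inside the barrier k₂ = √(2m(E − U₀))/ℏ = 3.473, k₂a = 8.369.
T = [1 + U₀² sin²(k₂a) / (4E(E − U₀))]⁻¹ = 1/1.158 = 0.864.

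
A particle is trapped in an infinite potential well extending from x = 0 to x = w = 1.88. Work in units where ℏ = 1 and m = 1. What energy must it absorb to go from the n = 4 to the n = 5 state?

E_n = n²π²ℏ²/(2mw²), so ΔE = (5² − 4²) π²ℏ²/(2mw²).
ΔE = 9 × π² / (2 × 1 × 1.88²) = 12.57.

ΔE = 12.6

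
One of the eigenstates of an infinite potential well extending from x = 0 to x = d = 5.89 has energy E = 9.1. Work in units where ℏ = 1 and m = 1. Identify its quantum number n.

For an infinite well E_n = n²π²ℏ²/(2md²), so n = (d/πℏ)√(2mE).
n = (5.89/π) × √(2 × 1 × 9.1) = 7.998 → n = 8.

n = 8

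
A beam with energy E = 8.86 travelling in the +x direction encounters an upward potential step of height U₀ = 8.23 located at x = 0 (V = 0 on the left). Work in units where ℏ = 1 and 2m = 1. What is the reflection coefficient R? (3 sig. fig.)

The wavenumbers are k₁ = √(2mE)/ℏ = 2.977 on the left and k₂ = √(2m(E − U₀))/ℏ = 0.7937 on the right.
Matching ψ and ψ′ at x = 0 gives r = (k₁ − k₂)/(k₁ + k₂), so R = r² = 0.3352 and T = 1 − R = 0.6648.

R = 0.335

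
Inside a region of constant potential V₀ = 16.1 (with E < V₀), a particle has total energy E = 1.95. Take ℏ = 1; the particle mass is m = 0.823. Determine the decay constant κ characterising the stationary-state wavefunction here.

Since E < V₀ the TISE in this region is ψ'' = κ²ψ with κ = √(2m(V₀ − E))/ℏ.
κ = √(2 × 0.823 × 14.15) = 4.826.

κ = 4.83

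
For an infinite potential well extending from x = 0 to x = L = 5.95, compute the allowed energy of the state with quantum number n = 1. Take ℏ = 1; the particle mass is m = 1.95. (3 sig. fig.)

Requiring ψ(0) = ψ(L) = 0 quantises k = nπ/L, hence E_n = ℏ²k²/2m = n²π²ℏ²/(2mL²).
E_1 = 1² × π² / (2 × 1.95 × 5.95²) = 0.07148.

E = 0.0715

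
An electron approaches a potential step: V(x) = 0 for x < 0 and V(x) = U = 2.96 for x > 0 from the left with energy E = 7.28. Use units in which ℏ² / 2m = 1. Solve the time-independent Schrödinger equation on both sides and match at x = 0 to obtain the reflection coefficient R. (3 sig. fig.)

R = 0.0168

The wavenumbers are k₁ = √(2mE)/ℏ = 2.698 on the left and k₂ = √(2m(E − U))/ℏ = 2.078 on the right.
Matching ψ and ψ′ at x = 0 gives r = (k₁ − k₂)/(k₁ + k₂), so R = r² = 0.01683 and T = 1 − R = 0.9832.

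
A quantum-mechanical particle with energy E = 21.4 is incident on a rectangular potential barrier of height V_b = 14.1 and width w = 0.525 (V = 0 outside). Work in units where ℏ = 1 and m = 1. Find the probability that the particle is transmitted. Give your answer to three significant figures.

Above the barrier the interior wavenumber is k₂ = √(2m(E − V_b))/ℏ = 3.821, giving phase k₂w = 2.006.
Matching at both interfaces gives T⁻¹ = 1 + V_b² sin²(k₂w) / [4E(E − V_b)] = 1.262, hence T = 0.793.

T = 0.793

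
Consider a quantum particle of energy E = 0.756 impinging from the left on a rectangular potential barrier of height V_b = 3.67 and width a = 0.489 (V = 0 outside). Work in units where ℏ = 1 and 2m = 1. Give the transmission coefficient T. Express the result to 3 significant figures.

Since E < V_b the interior solution is evanescent with decay constant κ = √(2m(V_b − E))/ℏ = 1.707.
κa = 0.8347, sinh(κa) = 0.9351.
Matching ψ, ψ′ at both faces gives T = [1 + V_b² sinh²(κa) / (4E(V_b − E))]⁻¹ = 1/2.337 = 0.428.

T = 0.428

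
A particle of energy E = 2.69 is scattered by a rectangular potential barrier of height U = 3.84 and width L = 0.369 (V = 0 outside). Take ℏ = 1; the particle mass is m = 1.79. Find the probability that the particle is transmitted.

T = 0.555

Since E < U the interior solution is evanescent with decay constant κ = √(2m(U − E))/ℏ = 2.029.
κL = 0.7487, sinh(κL) = 0.8207.
Matching ψ, ψ′ at both faces gives T = [1 + U² sinh²(κL) / (4E(U − E))]⁻¹ = 1/1.803 = 0.555.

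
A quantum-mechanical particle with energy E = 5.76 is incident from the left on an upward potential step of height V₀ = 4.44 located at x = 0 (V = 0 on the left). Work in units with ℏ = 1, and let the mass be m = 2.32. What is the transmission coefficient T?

On each side the TISE gives plane waves with k = √(2m(E − V))/ℏ: k₁ = √(2·2.32·5.76) = 5.170, k₂ = √(2·2.32·1.32) = 2.475.
Continuity of ψ and ψ′ at the step yields the reflection amplitude r = (k₁ − k₂)/(k₁ + k₂) = 0.3525; thus R = |r|² = 0.1243, T = 0.8757.

T = 0.876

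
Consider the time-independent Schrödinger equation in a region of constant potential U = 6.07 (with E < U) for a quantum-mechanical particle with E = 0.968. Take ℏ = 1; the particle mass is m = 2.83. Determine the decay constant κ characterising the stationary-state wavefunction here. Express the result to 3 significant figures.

Since E < U the TISE in this region is ψ'' = κ²ψ with κ = √(2m(U − E))/ℏ.
κ = √(2 × 2.83 × 5.102) = 5.374.

κ = 5.37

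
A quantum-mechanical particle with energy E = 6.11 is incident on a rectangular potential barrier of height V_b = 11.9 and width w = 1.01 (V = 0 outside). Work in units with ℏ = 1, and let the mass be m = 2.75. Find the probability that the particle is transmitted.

Since E < V_b the interior solution is evanescent with decay constant κ = √(2m(V_b − E))/ℏ = 5.643.
κw = 5.700, sinh(κw) = 149.4.
The exact tunnelling result is T⁻¹ = 1 + V_b² sinh²(κw) / [4E(V_b − E)] = 22330, so T = 0.0000448.

T = 0.0000448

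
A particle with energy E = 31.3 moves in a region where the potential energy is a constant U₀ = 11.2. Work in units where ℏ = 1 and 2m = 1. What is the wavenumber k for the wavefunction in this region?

k = 4.48

With E > U₀ the solution is oscillatory, ψ ∝ e^{±ikx} with k = √(2m(E − U₀))/ℏ.
k = √(2 × 0.5 × 20.1) = 4.483.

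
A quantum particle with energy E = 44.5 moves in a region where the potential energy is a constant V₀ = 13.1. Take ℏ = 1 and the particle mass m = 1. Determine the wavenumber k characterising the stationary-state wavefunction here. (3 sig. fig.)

With E > V₀ the solution is oscillatory, ψ ∝ e^{±ikx} with k = √(2m(E − V₀))/ℏ.
k = √(2 × 1 × 31.4) = 7.925.

k = 7.92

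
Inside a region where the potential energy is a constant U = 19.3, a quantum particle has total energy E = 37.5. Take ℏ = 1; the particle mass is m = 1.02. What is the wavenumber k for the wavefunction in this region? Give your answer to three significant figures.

k = 6.09

With E > U the solution is oscillatory, ψ ∝ e^{±ikx} with k = √(2m(E − U))/ℏ.
k = √(2 × 1.02 × 18.2) = 6.093.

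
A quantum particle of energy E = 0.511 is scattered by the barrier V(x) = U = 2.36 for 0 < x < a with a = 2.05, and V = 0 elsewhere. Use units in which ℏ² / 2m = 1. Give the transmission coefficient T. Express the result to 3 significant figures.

Since E < U the interior solution is evanescent with decay constant κ = √(2m(U − E))/ℏ = 1.360.
κa = 2.788, sinh(κa) = 8.090.
The exact tunnelling result is T⁻¹ = 1 + U² sinh²(κa) / [4E(U − E)] = 97.45, so T = 0.0103.

T = 0.0103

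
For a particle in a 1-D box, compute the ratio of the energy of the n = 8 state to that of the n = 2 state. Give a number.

Since E_n ∝ n², the ratio is (8/2)² = 16.

16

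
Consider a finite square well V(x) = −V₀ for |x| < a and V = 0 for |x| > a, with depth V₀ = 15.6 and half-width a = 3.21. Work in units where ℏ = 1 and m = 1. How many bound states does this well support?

The dimensionless depth is z₀ = a√(2mV₀)/ℏ = 3.21 × √(31.20) = 17.93.
The even/odd transcendental equations gain one root per π/2 in z₀, giving N = 1 + ⌊2z₀/π⌋ = 1 + ⌊11.41⌋ = 12.

N = 12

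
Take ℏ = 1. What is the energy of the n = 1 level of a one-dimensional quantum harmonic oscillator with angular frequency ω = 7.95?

E = 11.9

Using E_n = (n + ½)ℏω: E_1 = 1.5 × 7.95 = 11.93.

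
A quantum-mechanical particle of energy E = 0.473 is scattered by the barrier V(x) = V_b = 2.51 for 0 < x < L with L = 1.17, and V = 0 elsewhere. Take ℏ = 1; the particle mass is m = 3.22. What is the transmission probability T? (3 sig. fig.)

T = 0.000510

Since E < V_b the interior solution is evanescent with decay constant κ = √(2m(V_b − E))/ℏ = 3.622.
κL = 4.238, sinh(κL) = 34.61.
Matching ψ, ψ′ at both faces gives T = [1 + V_b² sinh²(κL) / (4E(V_b − E))]⁻¹ = 1/1960 = 0.000510.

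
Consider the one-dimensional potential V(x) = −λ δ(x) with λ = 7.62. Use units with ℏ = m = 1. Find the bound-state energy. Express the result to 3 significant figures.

E = -29.0

The bound state is ψ(x) = √κ e^{−κ|x|}. The derivative jump ψ'(0⁺) − ψ'(0⁻) = −(2mλ/ℏ²)ψ(0) fixes κ = mλ/ℏ² = 7.620.
Then E = −ℏ²κ²/(2m) = −mλ²/(2ℏ²) = -29.03.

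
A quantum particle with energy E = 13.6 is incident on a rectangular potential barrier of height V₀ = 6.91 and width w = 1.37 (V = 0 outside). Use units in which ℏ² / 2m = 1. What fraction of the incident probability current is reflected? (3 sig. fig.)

R = 0.0197

Above the barrier the interior wavenumber is k₂ = √(2m(E − V₀))/ℏ = 2.587, giving phase k₂w = 3.544.
T = [1 + V₀² sin²(k₂w) / (4E(E − V₀))]⁻¹ = 1/1.020 = 0.980.
R = 1 − T = 0.0197.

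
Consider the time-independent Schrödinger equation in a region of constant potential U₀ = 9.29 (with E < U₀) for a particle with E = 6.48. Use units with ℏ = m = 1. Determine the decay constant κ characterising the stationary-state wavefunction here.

κ = 2.37

Since E < U₀ the TISE in this region is ψ'' = κ²ψ with κ = √(2m(U₀ − E))/ℏ.
κ = √(2 × 1 × 2.81) = 2.371.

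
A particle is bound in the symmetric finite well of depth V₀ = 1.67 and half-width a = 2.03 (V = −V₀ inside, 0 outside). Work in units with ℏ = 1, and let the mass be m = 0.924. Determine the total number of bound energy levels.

The dimensionless depth is z₀ = a√(2mV₀)/ℏ = 2.03 × √(3.086) = 3.566.
The even/odd transcendental equations gain one root per π/2 in z₀, giving N = 1 + ⌊2z₀/π⌋ = 1 + ⌊2.270⌋ = 3.

N = 3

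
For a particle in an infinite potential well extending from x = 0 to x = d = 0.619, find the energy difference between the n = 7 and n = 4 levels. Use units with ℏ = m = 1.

E_n = n²π²ℏ²/(2md²), so ΔE = (7² − 4²) π²ℏ²/(2md²).
ΔE = 33 × π² / (2 × 1 × 0.619²) = 425.0.

ΔE = 425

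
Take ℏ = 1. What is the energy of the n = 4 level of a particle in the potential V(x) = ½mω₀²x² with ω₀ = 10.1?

The oscillator eigenvalues are E_n = ℏω₀(n + ½), so E_4 = 10.1 × 4.5 = 45.45.

E = 45.5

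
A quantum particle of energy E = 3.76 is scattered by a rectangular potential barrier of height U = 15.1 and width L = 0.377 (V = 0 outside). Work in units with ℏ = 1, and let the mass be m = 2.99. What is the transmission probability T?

T = 0.00601

E < U: inside the barrier ψ ∝ e^{±κx} with κ = √(2m(U − E))/ℏ = 8.235.
κL = 3.105, sinh(κL) = 11.13.
The exact tunnelling result is T⁻¹ = 1 + U² sinh²(κL) / [4E(U − E)] = 166.5, so T = 0.00601.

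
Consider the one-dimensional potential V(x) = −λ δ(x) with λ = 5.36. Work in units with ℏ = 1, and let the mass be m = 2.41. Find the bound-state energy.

E = -34.6

For x ≠ 0 the bound state is ψ ∝ e^{−κ|x|}; integrating the TISE across the delta gives the cusp condition 2κ = 2mλ/ℏ², so κ = 12.92.
Then E = −ℏ²κ²/(2m) = −mλ²/(2ℏ²) = -34.62.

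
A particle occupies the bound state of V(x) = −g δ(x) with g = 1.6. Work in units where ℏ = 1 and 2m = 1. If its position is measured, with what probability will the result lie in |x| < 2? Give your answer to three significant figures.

The normalised bound state is ψ = √κ e^{−κ|x|} with κ = mg/ℏ² = 0.8000.
P(|x| < d) = ∫_{−d}^{d} κ e^{−2κ|x|} dx = 1 − e^{−2κd} = 1 − e^{−3.200} = 0.9592.

P = 0.959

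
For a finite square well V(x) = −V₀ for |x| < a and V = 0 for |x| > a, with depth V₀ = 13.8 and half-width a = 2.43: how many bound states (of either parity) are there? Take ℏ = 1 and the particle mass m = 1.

The dimensionless depth is z₀ = a√(2mV₀)/ℏ = 2.43 × √(27.60) = 12.77.
The even/odd transcendental equations gain one root per π/2 in z₀, giving N = 1 + ⌊2z₀/π⌋ = 1 + ⌊8.127⌋ = 9.

N = 9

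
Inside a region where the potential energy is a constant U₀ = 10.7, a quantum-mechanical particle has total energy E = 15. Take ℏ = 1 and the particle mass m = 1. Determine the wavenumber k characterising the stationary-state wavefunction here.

k = 2.93

With E > U₀ the solution is oscillatory, ψ ∝ e^{±ikx} with k = √(2m(E − U₀))/ℏ.
k = √(2 × 1 × 4.3) = 2.933.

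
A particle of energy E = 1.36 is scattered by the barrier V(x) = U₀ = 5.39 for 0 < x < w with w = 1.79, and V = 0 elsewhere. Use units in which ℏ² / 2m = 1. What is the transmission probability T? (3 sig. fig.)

T = 0.00228

E < U₀: inside the barrier ψ ∝ e^{±κx} with κ = √(2m(U₀ − E))/ℏ = 2.007.
κw = 3.593, sinh(κw) = 18.16.
The exact tunnelling result is T⁻¹ = 1 + U₀² sinh²(κw) / [4E(U₀ − E)] = 438.3, so T = 0.00228.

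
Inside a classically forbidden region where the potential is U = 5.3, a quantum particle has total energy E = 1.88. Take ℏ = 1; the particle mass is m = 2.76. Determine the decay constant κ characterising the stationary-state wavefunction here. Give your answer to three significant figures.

κ = 4.34

Since E < U the TISE in this region is ψ'' = κ²ψ with κ = √(2m(U − E))/ℏ.
κ = √(2 × 2.76 × 3.42) = 4.345.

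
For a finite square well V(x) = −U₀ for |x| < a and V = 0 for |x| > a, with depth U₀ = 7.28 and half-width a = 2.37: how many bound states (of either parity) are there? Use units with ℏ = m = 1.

Define the well-strength parameter z₀ = (a/ℏ)√(2mU₀) = 2.37 × √(2·1·7.28) = 9.043.
A new bound state (alternating even/odd) appears each time z₀ passes a multiple of π/2, so N = ⌊2z₀/π⌋ + 1 = ⌊5.757⌋ + 1 = 6.

N = 6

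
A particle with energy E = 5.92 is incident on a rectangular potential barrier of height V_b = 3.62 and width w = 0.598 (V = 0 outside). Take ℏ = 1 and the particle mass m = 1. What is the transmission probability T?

T = 0.819

Above the barrier the interior wavenumber is k₂ = √(2m(E − V_b))/ℏ = 2.145, giving phase k₂w = 1.283.
Matching at both interfaces gives T⁻¹ = 1 + V_b² sin²(k₂w) / [4E(E − V_b)] = 1.221, hence T = 0.819.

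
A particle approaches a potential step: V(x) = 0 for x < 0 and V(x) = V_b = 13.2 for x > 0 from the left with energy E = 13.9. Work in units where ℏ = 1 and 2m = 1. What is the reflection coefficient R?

The wavenumbers are k₁ = √(2mE)/ℏ = 3.728 on the left and k₂ = √(2m(E − V_b))/ℏ = 0.8367 on the right.
Matching ψ and ψ′ at x = 0 gives r = (k₁ − k₂)/(k₁ + k₂), so R = r² = 0.4012 and T = 1 − R = 0.5988.

R = 0.401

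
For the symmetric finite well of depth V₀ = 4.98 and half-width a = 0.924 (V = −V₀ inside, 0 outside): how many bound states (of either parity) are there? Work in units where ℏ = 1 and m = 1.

Define the well-strength parameter z₀ = (a/ℏ)√(2mV₀) = 0.924 × √(2·1·4.98) = 2.916.
A new bound state (alternating even/odd) appears each time z₀ passes a multiple of π/2, so N = ⌊2z₀/π⌋ + 1 = ⌊1.856⌋ + 1 = 2.

N = 2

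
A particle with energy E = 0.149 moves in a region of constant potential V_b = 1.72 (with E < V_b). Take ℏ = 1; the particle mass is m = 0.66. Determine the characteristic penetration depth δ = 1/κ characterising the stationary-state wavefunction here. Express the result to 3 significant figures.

Since E < V_b the TISE in this region is ψ'' = κ²ψ with κ = √(2m(V_b − E))/ℏ.
κ = √(2 × 0.66 × 1.571) = 1.440. The penetration depth is δ = 1/κ = 0.694.

δ = 0.694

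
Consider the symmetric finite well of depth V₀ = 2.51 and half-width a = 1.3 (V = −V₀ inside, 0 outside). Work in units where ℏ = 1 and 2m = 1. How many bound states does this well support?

N = 2

Define the well-strength parameter z₀ = (a/ℏ)√(2mV₀) = 1.3 × √(2·0.5·2.51) = 2.060.
A new bound state (alternating even/odd) appears each time z₀ passes a multiple of π/2, so N = ⌊2z₀/π⌋ + 1 = ⌊1.311⌋ + 1 = 2.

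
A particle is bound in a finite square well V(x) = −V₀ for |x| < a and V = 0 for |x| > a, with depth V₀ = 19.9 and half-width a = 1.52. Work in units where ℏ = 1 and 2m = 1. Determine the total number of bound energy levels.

The dimensionless depth is z₀ = a√(2mV₀)/ℏ = 1.52 × √(19.90) = 6.781.
A new bound state (alternating even/odd) appears each time z₀ passes a multiple of π/2, so N = ⌊2z₀/π⌋ + 1 = ⌊4.317⌋ + 1 = 5.

N = 5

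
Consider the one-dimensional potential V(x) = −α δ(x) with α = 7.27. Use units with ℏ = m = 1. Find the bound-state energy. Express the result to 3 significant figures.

E = -26.4

The bound state is ψ(x) = √κ e^{−κ|x|}. The derivative jump ψ'(0⁺) − ψ'(0⁻) = −(2mα/ℏ²)ψ(0) fixes κ = mα/ℏ² = 7.270.
Then E = −ℏ²κ²/(2m) = −mα²/(2ℏ²) = -26.43.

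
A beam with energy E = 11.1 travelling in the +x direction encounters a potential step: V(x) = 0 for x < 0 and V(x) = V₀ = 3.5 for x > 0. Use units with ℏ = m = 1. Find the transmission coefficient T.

T = 0.991

The wavenumbers are k₁ = √(2mE)/ℏ = 4.712 on the left and k₂ = √(2m(E − V₀))/ℏ = 3.899 on the right.
Continuity of ψ and ψ′ at the step yields the reflection amplitude r = (k₁ − k₂)/(k₁ + k₂) = 0.09442; thus R = |r|² = 0.008915, T = 0.9911.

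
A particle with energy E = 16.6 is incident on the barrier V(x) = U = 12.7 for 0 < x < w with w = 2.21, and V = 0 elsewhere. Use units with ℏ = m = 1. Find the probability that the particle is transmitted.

T = 0.992

Above the barrier the interior wavenumber is k₂ = √(2m(E − U))/ℏ = 2.793, giving phase k₂w = 6.172.
Matching at both interfaces gives T⁻¹ = 1 + U² sin²(k₂w) / [4E(E − U)] = 1.008, hence T = 0.992.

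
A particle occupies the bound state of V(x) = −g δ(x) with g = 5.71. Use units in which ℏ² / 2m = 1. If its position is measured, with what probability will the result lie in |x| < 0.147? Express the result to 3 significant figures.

The normalised bound state is ψ = √κ e^{−κ|x|} with κ = mg/ℏ² = 2.855.
P(|x| < d) = ∫_{−d}^{d} κ e^{−2κ|x|} dx = 1 − e^{−2κd} = 1 − e^{−0.8394} = 0.5680.

P = 0.568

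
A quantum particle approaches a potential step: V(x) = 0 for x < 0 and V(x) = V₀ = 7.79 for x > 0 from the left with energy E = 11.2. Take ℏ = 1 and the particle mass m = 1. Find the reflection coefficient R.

On each side the TISE gives plane waves with k = √(2m(E − V))/ℏ: k₁ = √(2·1·11.2) = 4.733, k₂ = √(2·1·3.41) = 2.612.
Matching ψ and ψ′ at x = 0 gives r = (k₁ − k₂)/(k₁ + k₂), so R = r² = 0.08343 and T = 1 − R = 0.9166.

R = 0.0834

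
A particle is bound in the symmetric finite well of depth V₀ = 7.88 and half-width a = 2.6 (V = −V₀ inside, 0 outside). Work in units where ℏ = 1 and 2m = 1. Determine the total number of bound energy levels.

Define the well-strength parameter z₀ = (a/ℏ)√(2mV₀) = 2.6 × √(2·0.5·7.88) = 7.299.
A new bound state (alternating even/odd) appears each time z₀ passes a multiple of π/2, so N = ⌊2z₀/π⌋ + 1 = ⌊4.646⌋ + 1 = 5.

N = 5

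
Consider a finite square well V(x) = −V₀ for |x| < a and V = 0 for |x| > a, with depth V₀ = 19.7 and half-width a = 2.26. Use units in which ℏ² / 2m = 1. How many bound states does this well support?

The dimensionless depth is z₀ = a√(2mV₀)/ℏ = 2.26 × √(19.70) = 10.03.
A new bound state (alternating even/odd) appears each time z₀ passes a multiple of π/2, so N = ⌊2z₀/π⌋ + 1 = ⌊6.386⌋ + 1 = 7.

N = 7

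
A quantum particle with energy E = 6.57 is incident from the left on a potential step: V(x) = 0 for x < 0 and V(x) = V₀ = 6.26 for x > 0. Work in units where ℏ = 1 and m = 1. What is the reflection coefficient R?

The wavenumbers are k₁ = √(2mE)/ℏ = 3.625 on the left and k₂ = √(2m(E − V₀))/ℏ = 0.7874 on the right.
Matching ψ and ψ′ at x = 0 gives r = (k₁ − k₂)/(k₁ + k₂), so R = r² = 0.4136 and T = 1 − R = 0.5864.

R = 0.414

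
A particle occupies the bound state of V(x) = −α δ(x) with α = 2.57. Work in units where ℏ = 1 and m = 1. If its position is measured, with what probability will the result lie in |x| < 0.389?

The normalised bound state is ψ = √κ e^{−κ|x|} with κ = mα/ℏ² = 2.570.
P(|x| < d) = ∫_{−d}^{d} κ e^{−2κ|x|} dx = 1 − e^{−2κd} = 1 − e^{−1.999} = 0.8646.

P = 0.865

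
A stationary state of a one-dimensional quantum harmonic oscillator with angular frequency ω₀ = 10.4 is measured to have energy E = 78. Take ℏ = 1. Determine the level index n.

Invert E_n = (n + ½)ℏω₀: n = E/ℏω₀ − ½ = 7.000, so n = 7.

n = 7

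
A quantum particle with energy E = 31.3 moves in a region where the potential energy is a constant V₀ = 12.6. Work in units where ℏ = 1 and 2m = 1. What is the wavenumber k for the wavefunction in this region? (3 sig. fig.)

k = 4.32

With E > V₀ the solution is oscillatory, ψ ∝ e^{±ikx} with k = √(2m(E − V₀))/ℏ.
k = √(2 × 0.5 × 18.7) = 4.324.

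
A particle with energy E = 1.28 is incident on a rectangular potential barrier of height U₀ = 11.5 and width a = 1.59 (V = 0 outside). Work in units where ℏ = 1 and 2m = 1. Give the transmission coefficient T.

Since E < U₀ the interior solution is evanescent with decay constant κ = √(2m(U₀ − E))/ℏ = 3.197.
κa = 5.083, sinh(κa) = 80.63.
Matching ψ, ψ′ at both faces gives T = [1 + U₀² sinh²(κa) / (4E(U₀ − E))]⁻¹ = 1/16430 = 0.0000609.

T = 0.0000609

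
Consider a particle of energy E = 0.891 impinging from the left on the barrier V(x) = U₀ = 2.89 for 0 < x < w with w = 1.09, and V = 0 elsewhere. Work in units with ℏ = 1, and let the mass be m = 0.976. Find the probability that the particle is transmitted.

E < U₀: inside the barrier ψ ∝ e^{±κx} with κ = √(2m(U₀ − E))/ℏ = 1.975.
κw = 2.153, sinh(κw) = 4.248.
Matching ψ, ψ′ at both faces gives T = [1 + U₀² sinh²(κw) / (4E(U₀ − E))]⁻¹ = 1/22.15 = 0.0451.

T = 0.0451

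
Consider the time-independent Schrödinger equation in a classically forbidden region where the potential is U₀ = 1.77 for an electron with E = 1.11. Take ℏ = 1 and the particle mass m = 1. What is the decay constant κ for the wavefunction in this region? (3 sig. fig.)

Since E < U₀ the TISE in this region is ψ'' = κ²ψ with κ = √(2m(U₀ − E))/ℏ.
κ = √(2 × 1 × 0.66) = 1.149.

κ = 1.15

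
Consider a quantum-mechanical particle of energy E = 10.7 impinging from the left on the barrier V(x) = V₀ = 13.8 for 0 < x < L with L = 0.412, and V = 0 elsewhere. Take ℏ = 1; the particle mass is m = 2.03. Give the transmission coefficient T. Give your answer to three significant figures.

T = 0.143

E < V₀: inside the barrier ψ ∝ e^{±κx} with κ = √(2m(V₀ − E))/ℏ = 3.548.
κL = 1.462, sinh(κL) = 2.041.
The exact tunnelling result is T⁻¹ = 1 + V₀² sinh²(κL) / [4E(V₀ − E)] = 6.977, so T = 0.143.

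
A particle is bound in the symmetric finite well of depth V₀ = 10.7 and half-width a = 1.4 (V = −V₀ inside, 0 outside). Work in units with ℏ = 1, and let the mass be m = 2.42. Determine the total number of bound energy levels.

N = 7

The dimensionless depth is z₀ = a√(2mV₀)/ℏ = 1.4 × √(51.79) = 10.07.
The even/odd transcendental equations gain one root per π/2 in z₀, giving N = 1 + ⌊2z₀/π⌋ = 1 + ⌊6.414⌋ = 7.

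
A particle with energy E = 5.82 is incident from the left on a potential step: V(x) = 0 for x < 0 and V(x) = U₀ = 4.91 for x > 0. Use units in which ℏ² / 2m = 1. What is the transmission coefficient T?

On each side the TISE gives plane waves with k = √(2m(E − V))/ℏ: k₁ = √(2·½·5.82) = 2.412, k₂ = √(2·½·0.91) = 0.9539.
Matching ψ and ψ′ at x = 0 gives r = (k₁ − k₂)/(k₁ + k₂), so R = r² = 0.1877 and T = 1 − R = 0.8123.

T = 0.812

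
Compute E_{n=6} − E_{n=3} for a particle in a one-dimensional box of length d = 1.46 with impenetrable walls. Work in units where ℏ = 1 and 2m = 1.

ΔE = 125

E_n = n²π²ℏ²/(2md²), so ΔE = (6² − 3²) π²ℏ²/(2md²).
ΔE = 27 × π² / (2 × 0.5 × 1.46²) = 125.0.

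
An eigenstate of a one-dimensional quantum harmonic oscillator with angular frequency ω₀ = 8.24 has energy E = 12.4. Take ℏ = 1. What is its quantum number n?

n = 1

Invert E_n = (n + ½)ℏω₀: n = E/ℏω₀ − ½ = 1.005, so n = 1.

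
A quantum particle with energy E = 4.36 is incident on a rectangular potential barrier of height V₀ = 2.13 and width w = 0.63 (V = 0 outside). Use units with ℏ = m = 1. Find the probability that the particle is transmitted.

E > V₀: inside the barrier k₂ = √(2m(E − V₀))/ℏ = 2.112, k₂w = 1.330.
T = [1 + V₀² sin²(k₂w) / (4E(E − V₀))]⁻¹ = 1/1.110 = 0.901.

T = 0.901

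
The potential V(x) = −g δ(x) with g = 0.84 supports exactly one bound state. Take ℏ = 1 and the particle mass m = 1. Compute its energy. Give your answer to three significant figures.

E = -0.353

For x ≠ 0 the bound state is ψ ∝ e^{−κ|x|}; integrating the TISE across the delta gives the cusp condition 2κ = 2mg/ℏ², so κ = 0.8400.
Then E = −ℏ²κ²/(2m) = −mg²/(2ℏ²) = -0.3528.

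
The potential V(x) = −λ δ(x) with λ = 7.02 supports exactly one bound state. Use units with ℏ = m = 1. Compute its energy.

For x ≠ 0 the bound state is ψ ∝ e^{−κ|x|}; integrating the TISE across the delta gives the cusp condition 2κ = 2mλ/ℏ², so κ = 7.020.
Then E = −ℏ²κ²/(2m) = −mλ²/(2ℏ²) = -24.64.

E = -24.6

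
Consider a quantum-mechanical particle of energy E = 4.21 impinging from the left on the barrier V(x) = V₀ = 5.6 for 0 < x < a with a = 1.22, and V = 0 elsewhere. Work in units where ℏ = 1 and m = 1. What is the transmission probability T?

T = 0.0502

E < V₀: inside the barrier ψ ∝ e^{±κx} with κ = √(2m(V₀ − E))/ℏ = 1.667.
κa = 2.034, sinh(κa) = 3.757.
The exact tunnelling result is T⁻¹ = 1 + V₀² sinh²(κa) / [4E(V₀ − E)] = 19.92, so T = 0.0502.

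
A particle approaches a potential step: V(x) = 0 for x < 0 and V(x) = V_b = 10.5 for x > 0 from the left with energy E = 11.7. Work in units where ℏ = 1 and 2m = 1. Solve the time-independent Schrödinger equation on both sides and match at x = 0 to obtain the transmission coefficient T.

T = 0.735

The wavenumbers are k₁ = √(2mE)/ℏ = 3.421 on the left and k₂ = √(2m(E − V_b))/ℏ = 1.095 on the right.
Continuity of ψ and ψ′ at the step yields the reflection amplitude r = (k₁ − k₂)/(k₁ + k₂) = 0.5149; thus R = |r|² = 0.2651, T = 0.7349.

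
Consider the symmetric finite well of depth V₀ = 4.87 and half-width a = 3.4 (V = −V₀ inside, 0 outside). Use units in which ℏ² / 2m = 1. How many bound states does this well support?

N = 5

The dimensionless depth is z₀ = a√(2mV₀)/ℏ = 3.4 × √(4.870) = 7.503.
A new bound state (alternating even/odd) appears each time z₀ passes a multiple of π/2, so N = ⌊2z₀/π⌋ + 1 = ⌊4.777⌋ + 1 = 5.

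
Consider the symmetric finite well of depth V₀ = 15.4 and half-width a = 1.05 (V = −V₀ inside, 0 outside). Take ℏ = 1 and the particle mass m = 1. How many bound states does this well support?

N = 4

Define the well-strength parameter z₀ = (a/ℏ)√(2mV₀) = 1.05 × √(2·1·15.4) = 5.827.
A new bound state (alternating even/odd) appears each time z₀ passes a multiple of π/2, so N = ⌊2z₀/π⌋ + 1 = ⌊3.710⌋ + 1 = 4.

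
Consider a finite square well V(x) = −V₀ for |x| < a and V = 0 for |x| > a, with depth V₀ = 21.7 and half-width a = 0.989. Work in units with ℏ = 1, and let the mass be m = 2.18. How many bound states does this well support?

N = 7

The dimensionless depth is z₀ = a√(2mV₀)/ℏ = 0.989 × √(94.61) = 9.620.
The even/odd transcendental equations gain one root per π/2 in z₀, giving N = 1 + ⌊2z₀/π⌋ = 1 + ⌊6.124⌋ = 7.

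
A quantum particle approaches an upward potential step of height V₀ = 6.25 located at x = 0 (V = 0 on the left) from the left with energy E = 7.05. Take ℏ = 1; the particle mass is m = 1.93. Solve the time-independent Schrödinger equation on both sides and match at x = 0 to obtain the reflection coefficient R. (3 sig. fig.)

The wavenumbers are k₁ = √(2mE)/ℏ = 5.217 on the left and k₂ = √(2m(E − V₀))/ℏ = 1.757 on the right.
Continuity of ψ and ψ′ at the step yields the reflection amplitude r = (k₁ − k₂)/(k₁ + k₂) = 0.4960; thus R = |r|² = 0.2461, T = 0.7539.

R = 0.246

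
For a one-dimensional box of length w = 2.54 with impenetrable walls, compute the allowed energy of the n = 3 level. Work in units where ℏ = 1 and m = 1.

Requiring ψ(0) = ψ(w) = 0 quantises k = nπ/w, hence E_n = ℏ²k²/2m = n²π²ℏ²/(2mw²).
E_3 = 3² × π² / (2 × 1 × 2.54²) = 6.884.

E = 6.88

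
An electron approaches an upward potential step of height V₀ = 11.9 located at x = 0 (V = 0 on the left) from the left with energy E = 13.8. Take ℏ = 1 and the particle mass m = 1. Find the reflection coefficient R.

R = 0.210

On each side the TISE gives plane waves with k = √(2m(E − V))/ℏ: k₁ = √(2·1·13.8) = 5.254, k₂ = √(2·1·1.9) = 1.949.
Matching ψ and ψ′ at x = 0 gives r = (k₁ − k₂)/(k₁ + k₂), so R = r² = 0.2104 and T = 1 − R = 0.7896.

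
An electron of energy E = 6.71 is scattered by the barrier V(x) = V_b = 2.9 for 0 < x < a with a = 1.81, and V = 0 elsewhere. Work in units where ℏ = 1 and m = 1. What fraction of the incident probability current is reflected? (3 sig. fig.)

Above the barrier the interior wavenumber is k₂ = √(2m(E − V_b))/ℏ = 2.760, giving phase k₂a = 4.996.
T = [1 + V_b² sin²(k₂a) / (4E(E − V_b))]⁻¹ = 1/1.076 = 0.930.
R = 1 − T = 0.0704.

R = 0.0704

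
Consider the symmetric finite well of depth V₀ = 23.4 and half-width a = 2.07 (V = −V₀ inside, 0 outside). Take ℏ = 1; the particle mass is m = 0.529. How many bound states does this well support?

N = 7

Define the well-strength parameter z₀ = (a/ℏ)√(2mV₀) = 2.07 × √(2·0.529·23.4) = 10.30.
The even/odd transcendental equations gain one root per π/2 in z₀, giving N = 1 + ⌊2z₀/π⌋ = 1 + ⌊6.557⌋ = 7.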